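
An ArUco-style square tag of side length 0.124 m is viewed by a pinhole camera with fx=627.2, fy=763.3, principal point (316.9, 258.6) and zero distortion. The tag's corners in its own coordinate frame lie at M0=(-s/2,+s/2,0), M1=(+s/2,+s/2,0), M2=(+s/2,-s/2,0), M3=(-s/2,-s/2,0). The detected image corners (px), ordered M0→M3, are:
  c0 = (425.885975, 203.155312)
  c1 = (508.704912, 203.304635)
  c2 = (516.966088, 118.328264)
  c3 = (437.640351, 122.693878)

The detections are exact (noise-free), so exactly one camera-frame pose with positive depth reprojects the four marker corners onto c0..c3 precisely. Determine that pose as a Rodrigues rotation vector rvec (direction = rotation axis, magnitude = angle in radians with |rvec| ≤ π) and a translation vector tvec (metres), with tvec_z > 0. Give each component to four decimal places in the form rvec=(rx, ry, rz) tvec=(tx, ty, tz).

Intrinsics K: fx=627.2, fy=763.3, cx=316.9, cy=258.6
Marker side s = 0.124 m; corners in marker frame (Z=0):
  M0 = (-0.0620, +0.0620, 0)
  M1 = (+0.0620, +0.0620, 0)
  M2 = (+0.0620, -0.0620, 0)
  M3 = (-0.0620, -0.0620, 0)
Detected image corners:
  c0 = (425.885975, 203.155312) px
  c1 = (508.704912, 203.304635) px
  c2 = (516.966088, 118.328264) px
  c3 = (437.640351, 122.693878) px
Planar DLT: solve 8×8 A·h = b for H (H[2,2]=1):
  H  [+440.71100 -271.47747 +471.29230]
  H  [-90.37036 +601.33210 +160.86634]
  H  [-0.45045 -0.40308 +1.00000]
B = K⁻¹H; ‖b₁‖=1.034144, ‖b₂‖=1.034144; λ = 2/(‖b₁‖+‖b₂‖) = 0.966983, sign → tz>0 ⇒ λ=+0.966983
r₁ = λ·B[:,0] = (+0.89954,+0.03308,-0.43558); r₂ = λ·B[:,1] = (-0.22161,+0.89385,-0.38978)
r₃ = r₁×r₂ = (+0.37644,+0.44715,+0.81139); SVD([r₁ r₂ r₃]) → R = UVᵀ:
  R  [+0.89954 -0.22161 +0.37644]
  R  [+0.03308 +0.89385 +0.44715]
  R  [-0.43558 -0.38978 +0.81139]
t = (+0.23803, -0.12381, +0.96698) m
tr R = 2.604779; θ = arccos((tr R − 1)/2) = 0.639508 rad = 36.641°
axis k = ((R−Rᵀ)₃₂, (R−Rᵀ)₁₃, (R−Rᵀ)₂₁) / (2 sinθ) = (-0.701175, +0.680309, +0.213384)
rvec = θ·k = (-0.448407, +0.435063, +0.136461)

rvec=(-0.4484, 0.4351, 0.1365) tvec=(0.2380, -0.1238, 0.9670)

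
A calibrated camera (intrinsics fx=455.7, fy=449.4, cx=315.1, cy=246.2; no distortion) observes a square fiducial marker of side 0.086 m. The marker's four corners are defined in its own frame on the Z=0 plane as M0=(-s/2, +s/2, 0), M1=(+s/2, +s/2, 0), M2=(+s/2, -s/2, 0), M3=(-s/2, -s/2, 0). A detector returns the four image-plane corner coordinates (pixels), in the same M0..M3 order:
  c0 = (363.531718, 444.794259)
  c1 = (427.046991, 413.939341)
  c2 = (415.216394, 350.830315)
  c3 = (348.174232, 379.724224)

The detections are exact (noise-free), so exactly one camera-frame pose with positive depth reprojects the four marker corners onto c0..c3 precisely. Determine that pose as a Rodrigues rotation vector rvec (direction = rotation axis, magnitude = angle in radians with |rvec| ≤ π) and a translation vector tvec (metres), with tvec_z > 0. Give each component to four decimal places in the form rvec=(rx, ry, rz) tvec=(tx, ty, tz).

Intrinsics K: fx=455.7, fy=449.4, cx=315.1, cy=246.2
Marker side s = 0.086 m; corners in marker frame (Z=0):
  M0 = (-0.0430, +0.0430, 0)
  M1 = (+0.0430, +0.0430, 0)
  M2 = (+0.0430, -0.0430, 0)
  M3 = (-0.0430, -0.0430, 0)
Detected image corners:
  c0 = (363.531718, 444.794259) px
  c1 = (427.046991, 413.939341) px
  c2 = (415.216394, 350.830315) px
  c3 = (348.174232, 379.724224) px
Planar DLT: solve 8×8 A·h = b for H (H[2,2]=1):
  H  [+988.30186 +353.78064 +389.46976]
  H  [-112.71168 +945.62892 +397.63829]
  H  [+0.59124 +0.50511 +1.00000]
B = K⁻¹H; ‖b₁‖=1.943509, ‖b₂‖=1.943509; λ = 2/(‖b₁‖+‖b₂‖) = 0.514533, sign → tz>0 ⇒ λ=+0.514533
r₁ = λ·B[:,0] = (+0.90554,-0.29571,+0.30421); r₂ = λ·B[:,1] = (+0.21975,+0.94030,+0.25990)
r₃ = r₁×r₂ = (-0.36290,-0.16850,+0.91647); SVD([r₁ r₂ r₃]) → R = UVᵀ:
  R  [+0.90554 +0.21975 -0.36290]
  R  [-0.29571 +0.94030 -0.16850]
  R  [+0.30421 +0.25990 +0.91647]
t = (+0.08397, +0.17339, +0.51453) m
tr R = 2.762311; θ = arccos((tr R − 1)/2) = 0.492496 rad = 28.218°
axis k = ((R−Rᵀ)₃₂, (R−Rᵀ)₁₃, (R−Rᵀ)₂₁) / (2 sinθ) = (+0.453014, -0.705457, -0.545077)
rvec = θ·k = (+0.223108, -0.347435, -0.268449)

rvec=(0.2231, -0.3474, -0.2684) tvec=(0.0840, 0.1734, 0.5145)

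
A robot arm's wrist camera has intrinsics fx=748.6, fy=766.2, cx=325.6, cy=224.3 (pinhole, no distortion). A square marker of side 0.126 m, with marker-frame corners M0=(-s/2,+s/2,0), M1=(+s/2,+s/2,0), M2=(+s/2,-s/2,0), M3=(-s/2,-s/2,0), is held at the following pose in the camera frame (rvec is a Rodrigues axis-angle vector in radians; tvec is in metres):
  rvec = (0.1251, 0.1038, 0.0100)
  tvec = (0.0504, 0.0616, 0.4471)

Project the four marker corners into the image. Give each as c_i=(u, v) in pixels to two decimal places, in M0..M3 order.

c0=(305.36, 428.65) c1=(513.94, 438.08) c2=(521.55, 224.53) c3=(305.38, 220.96)

Intrinsics K: fx=748.6, fy=766.2, cx=325.6, cy=224.3
Marker side s = 0.126 m; corners in marker frame (Z=0):
  M0 = (-0.0630, +0.0630, 0)
  M1 = (+0.0630, +0.0630, 0)
  M2 = (+0.0630, -0.0630, 0)
  M3 = (-0.0630, -0.0630, 0)
rvec = (0.1251, 0.1038, 0.0100), |rvec| = θ = 0.16286 rad = 9.331°
Rodrigues: sinθ=0.16214, 1−cosθ=0.01323; R = I + sinθ·[k]× + (1−cosθ)·[k]×²:
    [+0.99457 -0.00348 +0.10397]
    [+0.01643 +0.99214 -0.12403]
    [-0.10272 +0.12507 +0.98682]
t = (0.0504, 0.0616, 0.4471) m
M0: Pc = R·M0+t = (-0.01248, +0.12307, +0.46145); u = 748.6·(-0.01248)/0.46145 + 325.6 = 305.3584, v = 766.2·(+0.12307)/0.46145 + 224.3 = 428.6469
M1: Pc = R·M1+t = (+0.11284, +0.12514, +0.44851); u = 748.6·(+0.11284)/0.44851 + 325.6 = 513.9386, v = 766.2·(+0.12514)/0.44851 + 224.3 = 438.0811
M2: Pc = R·M2+t = (+0.11328, +0.00013, +0.43275); u = 748.6·(+0.11328)/0.43275 + 325.6 = 521.5548, v = 766.2·(+0.00013)/0.43275 + 224.3 = 224.5309
M3: Pc = R·M3+t = (-0.01204, -0.00194, +0.44569); u = 748.6·(-0.01204)/0.44569 + 325.6 = 305.3787, v = 766.2·(-0.00194)/0.44569 + 224.3 = 220.9643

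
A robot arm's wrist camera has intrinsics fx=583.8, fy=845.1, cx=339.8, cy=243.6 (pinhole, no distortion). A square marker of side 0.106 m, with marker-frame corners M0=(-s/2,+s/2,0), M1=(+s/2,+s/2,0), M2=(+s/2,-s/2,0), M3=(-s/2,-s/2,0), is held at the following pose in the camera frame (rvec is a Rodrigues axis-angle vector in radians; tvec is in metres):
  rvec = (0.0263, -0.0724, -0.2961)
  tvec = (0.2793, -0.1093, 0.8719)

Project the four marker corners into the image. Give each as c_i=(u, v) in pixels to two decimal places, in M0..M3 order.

c0=(503.58, 201.72) c1=(569.52, 172.21) c2=(549.96, 73.84) c3=(483.56, 102.67)

Intrinsics K: fx=583.8, fy=845.1, cx=339.8, cy=243.6
Marker side s = 0.106 m; corners in marker frame (Z=0):
  M0 = (-0.0530, +0.0530, 0)
  M1 = (+0.0530, +0.0530, 0)
  M2 = (+0.0530, -0.0530, 0)
  M3 = (-0.0530, -0.0530, 0)
rvec = (0.0263, -0.0724, -0.2961), |rvec| = θ = 0.30596 rad = 17.530°
Rodrigues: sinθ=0.30120, 1−cosθ=0.04644; R = I + sinθ·[k]× + (1−cosθ)·[k]×²:
    [+0.95390 +0.29056 -0.07514]
    [-0.29245 +0.95616 -0.01526]
    [+0.06741 +0.03653 +0.99706]
t = (0.2793, -0.1093, 0.8719) m
M0: Pc = R·M0+t = (+0.24414, -0.04312, +0.87026); u = 583.8·(+0.24414)/0.87026 + 339.8 = 503.5786, v = 845.1·(-0.04312)/0.87026 + 243.6 = 201.7231
M1: Pc = R·M1+t = (+0.34526, -0.07412, +0.87741); u = 583.8·(+0.34526)/0.87741 + 339.8 = 569.5227, v = 845.1·(-0.07412)/0.87741 + 243.6 = 172.2063
M2: Pc = R·M2+t = (+0.31446, -0.17548, +0.87354); u = 583.8·(+0.31446)/0.87354 + 339.8 = 549.9573, v = 845.1·(-0.17548)/0.87354 + 243.6 = 73.8363
M3: Pc = R·M3+t = (+0.21334, -0.14448, +0.86639); u = 583.8·(+0.21334)/0.86639 + 339.8 = 483.5572, v = 845.1·(-0.14448)/0.86639 + 243.6 = 102.6736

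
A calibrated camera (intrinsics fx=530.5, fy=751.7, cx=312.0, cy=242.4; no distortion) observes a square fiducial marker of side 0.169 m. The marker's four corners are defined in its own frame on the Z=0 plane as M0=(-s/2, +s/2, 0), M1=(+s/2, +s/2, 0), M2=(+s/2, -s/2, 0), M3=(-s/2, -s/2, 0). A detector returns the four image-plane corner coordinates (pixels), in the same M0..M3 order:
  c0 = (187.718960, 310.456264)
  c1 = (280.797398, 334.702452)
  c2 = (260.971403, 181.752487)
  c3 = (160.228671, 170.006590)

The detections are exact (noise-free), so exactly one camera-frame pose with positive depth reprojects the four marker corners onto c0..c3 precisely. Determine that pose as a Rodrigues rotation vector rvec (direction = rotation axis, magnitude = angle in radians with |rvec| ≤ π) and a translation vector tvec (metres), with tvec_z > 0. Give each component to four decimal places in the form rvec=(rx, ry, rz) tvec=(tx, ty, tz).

rvec=(0.5035, 0.4735, -0.0099) tvec=(-0.1306, 0.0103, 0.7584)

Intrinsics K: fx=530.5, fy=751.7, cx=312.0, cy=242.4
Marker side s = 0.169 m; corners in marker frame (Z=0):
  M0 = (-0.0845, +0.0845, 0)
  M1 = (+0.0845, +0.0845, 0)
  M2 = (+0.0845, -0.0845, 0)
  M3 = (-0.0845, -0.0845, 0)
Detected image corners:
  c0 = (187.718960, 310.456264) px
  c1 = (280.797398, 334.702452) px
  c2 = (260.971403, 181.752487) px
  c3 = (160.228671, 170.006590) px
Planar DLT: solve 8×8 A·h = b for H (H[2,2]=1):
  H  [+443.49361 +276.62438 +220.66766]
  H  [-35.90072 +1018.09255 +252.56574]
  H  [-0.57895 +0.60930 +1.00000]
B = K⁻¹H; ‖b₁‖=1.318558, ‖b₂‖=1.318558; λ = 2/(‖b₁‖+‖b₂‖) = 0.758404, sign → tz>0 ⇒ λ=+0.758404
r₁ = λ·B[:,0] = (+0.89225,+0.10537,-0.43907); r₂ = λ·B[:,1] = (+0.12369,+0.87816,+0.46210)
r₃ = r₁×r₂ = (+0.43427,-0.46662,+0.77051); SVD([r₁ r₂ r₃]) → R = UVᵀ:
  R  [+0.89225 +0.12369 +0.43427]
  R  [+0.10537 +0.87816 -0.46662]
  R  [-0.43907 +0.46210 +0.77051]
t = (-0.13057, +0.01026, +0.75840) m
tr R = 2.540919; θ = arccos((tr R − 1)/2) = 0.691235 rad = 39.605°
axis k = ((R−Rᵀ)₃₂, (R−Rᵀ)₁₃, (R−Rᵀ)₂₁) / (2 sinθ) = (+0.728414, +0.684987, -0.014374)
rvec = θ·k = (+0.503505, +0.473487, -0.009936)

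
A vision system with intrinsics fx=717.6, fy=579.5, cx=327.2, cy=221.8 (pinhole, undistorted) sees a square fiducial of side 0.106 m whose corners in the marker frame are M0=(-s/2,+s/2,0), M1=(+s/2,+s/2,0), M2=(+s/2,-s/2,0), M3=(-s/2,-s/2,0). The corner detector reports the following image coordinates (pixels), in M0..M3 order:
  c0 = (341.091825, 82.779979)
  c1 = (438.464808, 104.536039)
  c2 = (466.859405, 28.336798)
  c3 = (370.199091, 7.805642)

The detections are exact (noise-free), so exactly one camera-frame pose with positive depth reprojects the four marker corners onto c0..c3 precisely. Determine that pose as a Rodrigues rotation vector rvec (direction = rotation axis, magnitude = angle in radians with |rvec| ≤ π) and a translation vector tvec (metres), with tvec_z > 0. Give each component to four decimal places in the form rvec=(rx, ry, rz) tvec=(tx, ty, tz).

rvec=(-0.0934, 0.0808, 0.2954) tvec=(0.0808, -0.2167, 0.7554)

Intrinsics K: fx=717.6, fy=579.5, cx=327.2, cy=221.8
Marker side s = 0.106 m; corners in marker frame (Z=0):
  M0 = (-0.0530, +0.0530, 0)
  M1 = (+0.0530, +0.0530, 0)
  M2 = (+0.0530, -0.0530, 0)
  M3 = (-0.0530, -0.0530, 0)
Detected image corners:
  c0 = (341.091825, 82.779979) px
  c1 = (438.464808, 104.536039) px
  c2 = (466.859405, 28.336798) px
  c3 = (370.199091, 7.805642) px
Planar DLT: solve 8×8 A·h = b for H (H[2,2]=1):
  H  [+865.41026 -314.03004 +403.91748]
  H  [+192.54885 +707.13284 +55.58355]
  H  [-0.12328 -0.10583 +1.00000]
B = K⁻¹H; ‖b₁‖=1.323744, ‖b₂‖=1.323744; λ = 2/(‖b₁‖+‖b₂‖) = 0.755433, sign → tz>0 ⇒ λ=+0.755433
r₁ = λ·B[:,0] = (+0.95350,+0.28665,-0.09313); r₂ = λ·B[:,1] = (-0.29413,+0.95242,-0.07995)
r₃ = r₁×r₂ = (+0.06578,+0.10362,+0.99244); SVD([r₁ r₂ r₃]) → R = UVᵀ:
  R  [+0.95350 -0.29413 +0.06578]
  R  [+0.28665 +0.95242 +0.10362]
  R  [-0.09313 -0.07995 +0.99244]
t = (+0.08076, -0.21668, +0.75543) m
tr R = 2.898353; θ = arccos((tr R − 1)/2) = 0.320188 rad = 18.345°
axis k = ((R−Rᵀ)₃₂, (R−Rᵀ)₁₃, (R−Rᵀ)₂₁) / (2 sinθ) = (-0.291623, +0.252433, +0.922623)
rvec = θ·k = (-0.093374, +0.080826, +0.295412)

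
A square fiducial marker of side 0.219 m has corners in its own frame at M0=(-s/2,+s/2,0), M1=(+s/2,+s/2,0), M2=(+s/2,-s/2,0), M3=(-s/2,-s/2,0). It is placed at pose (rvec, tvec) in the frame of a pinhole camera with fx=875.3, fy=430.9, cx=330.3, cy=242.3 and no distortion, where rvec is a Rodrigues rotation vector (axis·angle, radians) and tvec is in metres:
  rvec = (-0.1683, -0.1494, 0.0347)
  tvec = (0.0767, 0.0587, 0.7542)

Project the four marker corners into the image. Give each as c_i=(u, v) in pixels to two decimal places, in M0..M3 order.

c0=(289.06, 338.96) c1=(542.88, 340.76) c2=(538.19, 218.23) c3=(296.62, 211.37)

Intrinsics K: fx=875.3, fy=430.9, cx=330.3, cy=242.3
Marker side s = 0.219 m; corners in marker frame (Z=0):
  M0 = (-0.1095, +0.1095, 0)
  M1 = (+0.1095, +0.1095, 0)
  M2 = (+0.1095, -0.1095, 0)
  M3 = (-0.1095, -0.1095, 0)
rvec = (-0.1683, -0.1494, 0.0347), |rvec| = θ = 0.22770 rad = 13.047°
Rodrigues: sinθ=0.22574, 1−cosθ=0.02581; R = I + sinθ·[k]× + (1−cosθ)·[k]×²:
    [+0.98829 -0.02188 -0.15102]
    [+0.04692 +0.98530 +0.16427]
    [+0.14520 -0.16943 +0.97479]
t = (0.0767, 0.0587, 0.7542) m
M0: Pc = R·M0+t = (-0.03391, +0.16145, +0.71975); u = 875.3·(-0.03391)/0.71975 + 330.3 = 289.0567, v = 430.9·(+0.16145)/0.71975 + 242.3 = 338.9588
M1: Pc = R·M1+t = (+0.18252, +0.17173, +0.75155); u = 875.3·(+0.18252)/0.75155 + 330.3 = 542.8761, v = 430.9·(+0.17173)/0.75155 + 242.3 = 340.7602
M2: Pc = R·M2+t = (+0.18731, -0.04405, +0.78865); u = 875.3·(+0.18731)/0.78865 + 330.3 = 538.1935, v = 430.9·(-0.04405)/0.78865 + 242.3 = 218.2307
M3: Pc = R·M3+t = (-0.02912, -0.05433, +0.75685); u = 875.3·(-0.02912)/0.75685 + 330.3 = 296.6211, v = 430.9·(-0.05433)/0.75685 + 242.3 = 211.3694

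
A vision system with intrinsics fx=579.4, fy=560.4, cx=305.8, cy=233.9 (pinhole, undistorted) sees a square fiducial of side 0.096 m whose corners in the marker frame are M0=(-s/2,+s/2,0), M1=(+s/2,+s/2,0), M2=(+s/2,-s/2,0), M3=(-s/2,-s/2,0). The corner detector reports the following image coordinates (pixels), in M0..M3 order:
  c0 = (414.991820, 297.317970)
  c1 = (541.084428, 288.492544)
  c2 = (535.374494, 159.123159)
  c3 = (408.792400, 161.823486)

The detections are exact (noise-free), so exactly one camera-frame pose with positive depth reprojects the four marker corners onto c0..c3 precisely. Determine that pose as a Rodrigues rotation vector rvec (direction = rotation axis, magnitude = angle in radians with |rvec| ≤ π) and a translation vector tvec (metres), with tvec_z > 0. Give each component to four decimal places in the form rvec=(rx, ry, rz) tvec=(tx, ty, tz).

rvec=(0.0026, -0.1974, -0.0461) tvec=(0.1196, -0.0052, 0.4061)

Intrinsics K: fx=579.4, fy=560.4, cx=305.8, cy=233.9
Marker side s = 0.096 m; corners in marker frame (Z=0):
  M0 = (-0.0480, +0.0480, 0)
  M1 = (+0.0480, +0.0480, 0)
  M2 = (+0.0480, -0.0480, 0)
  M3 = (-0.0480, -0.0480, 0)
Detected image corners:
  c0 = (414.991820, 297.317970) px
  c1 = (541.084428, 288.492544) px
  c2 = (535.374494, 159.123159) px
  c3 = (408.792400, 161.823486) px
Planar DLT: solve 8×8 A·h = b for H (H[2,2]=1):
  H  [+1545.25105 +70.33691 +476.52643]
  H  [+49.33129 +1382.75348 +226.67854]
  H  [+0.48255 +0.01761 +1.00000]
B = K⁻¹H; ‖b₁‖=2.462704, ‖b₂‖=2.462704; λ = 2/(‖b₁‖+‖b₂‖) = 0.406058, sign → tz>0 ⇒ λ=+0.406058
r₁ = λ·B[:,0] = (+0.97953,-0.04604,+0.19594); r₂ = λ·B[:,1] = (+0.04552,+0.99894,+0.00715)
r₃ = r₁×r₂ = (-0.19606,+0.00191,+0.98059); SVD([r₁ r₂ r₃]) → R = UVᵀ:
  R  [+0.97953 +0.04552 -0.19606]
  R  [-0.04604 +0.99894 +0.00191]
  R  [+0.19594 +0.00715 +0.98059]
t = (+0.11965, -0.00523, +0.40606) m
tr R = 2.959062; θ = arccos((tr R − 1)/2) = 0.202679 rad = 11.613°
axis k = ((R−Rᵀ)₃₂, (R−Rᵀ)₁₃, (R−Rᵀ)₂₁) / (2 sinθ) = (+0.013015, -0.973710, -0.227419)
rvec = θ·k = (+0.002638, -0.197351, -0.046093)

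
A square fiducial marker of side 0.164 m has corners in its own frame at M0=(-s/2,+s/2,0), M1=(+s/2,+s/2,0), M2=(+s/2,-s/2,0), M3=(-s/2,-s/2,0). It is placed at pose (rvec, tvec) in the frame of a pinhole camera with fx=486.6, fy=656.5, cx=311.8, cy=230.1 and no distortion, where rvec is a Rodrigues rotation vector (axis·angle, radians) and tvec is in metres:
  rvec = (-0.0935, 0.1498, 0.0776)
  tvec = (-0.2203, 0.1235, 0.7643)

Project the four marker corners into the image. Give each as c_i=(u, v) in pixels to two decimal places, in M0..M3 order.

Intrinsics K: fx=486.6, fy=656.5, cx=311.8, cy=230.1
Marker side s = 0.164 m; corners in marker frame (Z=0):
  M0 = (-0.0820, +0.0820, 0)
  M1 = (+0.0820, +0.0820, 0)
  M2 = (+0.0820, -0.0820, 0)
  M3 = (-0.0820, -0.0820, 0)
rvec = (-0.0935, 0.1498, 0.0776), |rvec| = θ = 0.19288 rad = 11.051°
Rodrigues: sinθ=0.19169, 1−cosθ=0.01854; R = I + sinθ·[k]× + (1−cosθ)·[k]×²:
    [+0.98581 -0.08410 +0.14526]
    [+0.07014 +0.99264 +0.09872]
    [-0.15249 -0.08713 +0.98446]
t = (-0.2203, 0.1235, 0.7643) m
M0: Pc = R·M0+t = (-0.30803, +0.19915, +0.76966); u = 486.6·(-0.30803)/0.76966 + 311.8 = 117.0531, v = 656.5·(+0.19915)/0.76966 + 230.1 = 399.9658
M1: Pc = R·M1+t = (-0.14636, +0.21065, +0.74465); u = 486.6·(-0.14636)/0.74465 + 311.8 = 216.1598, v = 656.5·(+0.21065)/0.74465 + 230.1 = 415.8115
M2: Pc = R·M2+t = (-0.13257, +0.04785, +0.75894); u = 486.6·(-0.13257)/0.75894 + 311.8 = 226.8037, v = 656.5·(+0.04785)/0.75894 + 230.1 = 271.4954
M3: Pc = R·M3+t = (-0.29424, +0.03635, +0.78395); u = 486.6·(-0.29424)/0.78395 + 311.8 = 129.1638, v = 656.5·(+0.03635)/0.78395 + 230.1 = 260.5423

c0=(117.05, 399.97) c1=(216.16, 415.81) c2=(226.80, 271.50) c3=(129.16, 260.54)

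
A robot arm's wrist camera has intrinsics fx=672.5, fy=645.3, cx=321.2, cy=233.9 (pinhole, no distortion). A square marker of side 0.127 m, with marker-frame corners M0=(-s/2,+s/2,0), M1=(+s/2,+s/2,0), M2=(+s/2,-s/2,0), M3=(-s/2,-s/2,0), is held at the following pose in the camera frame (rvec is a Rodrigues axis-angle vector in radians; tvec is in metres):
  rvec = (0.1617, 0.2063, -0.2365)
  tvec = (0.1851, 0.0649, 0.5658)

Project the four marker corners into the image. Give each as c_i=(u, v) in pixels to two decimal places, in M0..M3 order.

c0=(481.74, 386.88) c1=(634.78, 363.08) c2=(605.61, 222.40) c3=(449.43, 253.82)

Intrinsics K: fx=672.5, fy=645.3, cx=321.2, cy=233.9
Marker side s = 0.127 m; corners in marker frame (Z=0):
  M0 = (-0.0635, +0.0635, 0)
  M1 = (+0.0635, +0.0635, 0)
  M2 = (+0.0635, -0.0635, 0)
  M3 = (-0.0635, -0.0635, 0)
rvec = (0.1617, 0.2063, -0.2365), |rvec| = θ = 0.35304 rad = 20.228°
Rodrigues: sinθ=0.34575, 1−cosθ=0.06167; R = I + sinθ·[k]× + (1−cosθ)·[k]×²:
    [+0.95126 +0.24812 +0.18312]
    [-0.21511 +0.95938 -0.18250]
    [-0.22096 +0.13422 +0.96600]
t = (0.1851, 0.0649, 0.5658) m
M0: Pc = R·M0+t = (+0.14045, +0.13948, +0.58835); u = 672.5·(+0.14045)/0.58835 + 321.2 = 481.7378, v = 645.3·(+0.13948)/0.58835 + 233.9 = 386.8806
M1: Pc = R·M1+t = (+0.26126, +0.11216, +0.56029); u = 672.5·(+0.26126)/0.56029 + 321.2 = 634.7833, v = 645.3·(+0.11216)/0.56029 + 233.9 = 363.0787
M2: Pc = R·M2+t = (+0.22975, -0.00968, +0.54325); u = 672.5·(+0.22975)/0.54325 + 321.2 = 605.6134, v = 645.3·(-0.00968)/0.54325 + 233.9 = 222.4009
M3: Pc = R·M3+t = (+0.10894, +0.01764, +0.57131); u = 672.5·(+0.10894)/0.57131 + 321.2 = 449.4344, v = 645.3·(+0.01764)/0.57131 + 233.9 = 253.8230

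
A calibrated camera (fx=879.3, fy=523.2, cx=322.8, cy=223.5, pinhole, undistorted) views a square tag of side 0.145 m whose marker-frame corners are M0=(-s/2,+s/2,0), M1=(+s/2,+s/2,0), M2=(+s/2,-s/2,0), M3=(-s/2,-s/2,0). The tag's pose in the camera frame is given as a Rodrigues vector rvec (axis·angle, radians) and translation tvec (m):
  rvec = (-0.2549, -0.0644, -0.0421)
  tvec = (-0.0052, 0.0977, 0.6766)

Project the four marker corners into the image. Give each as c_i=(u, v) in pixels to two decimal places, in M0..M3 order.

Intrinsics K: fx=879.3, fy=523.2, cx=322.8, cy=223.5
Marker side s = 0.145 m; corners in marker frame (Z=0):
  M0 = (-0.0725, +0.0725, 0)
  M1 = (+0.0725, +0.0725, 0)
  M2 = (+0.0725, -0.0725, 0)
  M3 = (-0.0725, -0.0725, 0)
rvec = (-0.2549, -0.0644, -0.0421), |rvec| = θ = 0.26626 rad = 15.256°
Rodrigues: sinθ=0.26312, 1−cosθ=0.03524; R = I + sinθ·[k]× + (1−cosθ)·[k]×²:
    [+0.99706 +0.04976 -0.05831]
    [-0.03344 +0.96682 +0.25325]
    [+0.06898 -0.25055 +0.96564]
t = (-0.0052, 0.0977, 0.6766) m
M0: Pc = R·M0+t = (-0.07388, +0.17022, +0.65343); u = 879.3·(-0.07388)/0.65343 + 322.8 = 223.3843, v = 523.2·(+0.17022)/0.65343 + 223.5 = 359.7935
M1: Pc = R·M1+t = (+0.07069, +0.16537, +0.66344); u = 879.3·(+0.07069)/0.66344 + 322.8 = 416.4967, v = 523.2·(+0.16537)/0.66344 + 223.5 = 353.9144
M2: Pc = R·M2+t = (+0.06348, +0.02518, +0.69977); u = 879.3·(+0.06348)/0.69977 + 322.8 = 402.5651, v = 523.2·(+0.02518)/0.69977 + 223.5 = 242.3270
M3: Pc = R·M3+t = (-0.08109, +0.03003, +0.68976); u = 879.3·(-0.08109)/0.68976 + 322.8 = 219.4220, v = 523.2·(+0.03003)/0.68976 + 223.5 = 246.2784

c0=(223.38, 359.79) c1=(416.50, 353.91) c2=(402.57, 242.33) c3=(219.42, 246.28)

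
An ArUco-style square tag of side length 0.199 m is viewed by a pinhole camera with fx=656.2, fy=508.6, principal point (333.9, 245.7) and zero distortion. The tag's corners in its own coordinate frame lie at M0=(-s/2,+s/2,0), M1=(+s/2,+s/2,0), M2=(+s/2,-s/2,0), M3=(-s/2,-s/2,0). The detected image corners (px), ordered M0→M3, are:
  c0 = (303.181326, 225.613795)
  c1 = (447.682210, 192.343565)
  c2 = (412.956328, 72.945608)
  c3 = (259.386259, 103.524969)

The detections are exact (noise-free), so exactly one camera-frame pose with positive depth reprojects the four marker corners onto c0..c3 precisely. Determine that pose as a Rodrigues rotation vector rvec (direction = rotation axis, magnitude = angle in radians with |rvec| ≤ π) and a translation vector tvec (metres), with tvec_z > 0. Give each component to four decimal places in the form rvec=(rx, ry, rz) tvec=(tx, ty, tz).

rvec=(0.1931, -0.1797, -0.2785) tvec=(0.0298, -0.1554, 0.8249)

Intrinsics K: fx=656.2, fy=508.6, cx=333.9, cy=245.7
Marker side s = 0.199 m; corners in marker frame (Z=0):
  M0 = (-0.0995, +0.0995, 0)
  M1 = (+0.0995, +0.0995, 0)
  M2 = (+0.0995, -0.0995, 0)
  M3 = (-0.0995, -0.0995, 0)
Detected image corners:
  c0 = (303.181326, 225.613795) px
  c1 = (447.682210, 192.343565) px
  c2 = (412.956328, 72.945608) px
  c3 = (259.386259, 103.524969) px
Planar DLT: solve 8×8 A·h = b for H (H[2,2]=1):
  H  [+812.48169 +288.78334 +357.64276]
  H  [-133.80840 +645.01451 +149.87225]
  H  [+0.18028 +0.25830 +1.00000]
B = K⁻¹H; ‖b₁‖=1.212198, ‖b₂‖=1.212198; λ = 2/(‖b₁‖+‖b₂‖) = 0.824947, sign → tz>0 ⇒ λ=+0.824947
r₁ = λ·B[:,0] = (+0.94574,-0.28888,+0.14872); r₂ = λ·B[:,1] = (+0.25462,+0.94327,+0.21308)
r₃ = r₁×r₂ = (-0.20184,-0.16365,+0.96565); SVD([r₁ r₂ r₃]) → R = UVᵀ:
  R  [+0.94574 +0.25462 -0.20184]
  R  [-0.28888 +0.94327 -0.16365]
  R  [+0.14872 +0.21308 +0.96565]
t = (+0.02985, -0.15543, +0.82495) m
tr R = 2.854662; θ = arccos((tr R − 1)/2) = 0.383579 rad = 21.977°
axis k = ((R−Rᵀ)₃₂, (R−Rᵀ)₁₃, (R−Rᵀ)₂₁) / (2 sinθ) = (+0.503333, -0.468373, -0.726142)
rvec = θ·k = (+0.193068, -0.179658, -0.278533)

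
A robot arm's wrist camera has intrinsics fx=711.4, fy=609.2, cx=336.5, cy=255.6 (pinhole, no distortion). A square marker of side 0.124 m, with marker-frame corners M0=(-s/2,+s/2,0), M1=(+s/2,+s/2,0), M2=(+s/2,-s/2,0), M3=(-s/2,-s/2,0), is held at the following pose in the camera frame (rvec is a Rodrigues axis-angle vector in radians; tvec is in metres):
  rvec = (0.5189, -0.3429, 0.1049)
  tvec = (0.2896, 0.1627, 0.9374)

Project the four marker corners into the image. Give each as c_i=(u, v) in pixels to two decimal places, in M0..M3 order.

c0=(502.17, 394.57) c1=(578.69, 389.44) c2=(611.27, 327.56) c3=(531.32, 330.03)

Intrinsics K: fx=711.4, fy=609.2, cx=336.5, cy=255.6
Marker side s = 0.124 m; corners in marker frame (Z=0):
  M0 = (-0.0620, +0.0620, 0)
  M1 = (+0.0620, +0.0620, 0)
  M2 = (+0.0620, -0.0620, 0)
  M3 = (-0.0620, -0.0620, 0)
rvec = (0.5189, -0.3429, 0.1049), |rvec| = θ = 0.63075 rad = 36.139°
Rodrigues: sinθ=0.58975, 1−cosθ=0.19241; R = I + sinθ·[k]× + (1−cosθ)·[k]×²:
    [+0.93781 -0.18414 -0.29429]
    [+0.01203 +0.86445 -0.50257]
    [+0.34694 +0.46777 +0.81291]
t = (0.2896, 0.1627, 0.9374) m
M0: Pc = R·M0+t = (+0.22004, +0.21555, +0.94489); u = 711.4·(+0.22004)/0.94489 + 336.5 = 502.1654, v = 609.2·(+0.21555)/0.94489 + 255.6 = 394.5718
M1: Pc = R·M1+t = (+0.33633, +0.21704, +0.98791); u = 711.4·(+0.33633)/0.98791 + 336.5 = 578.6912, v = 609.2·(+0.21704)/0.98791 + 255.6 = 389.4397
M2: Pc = R·M2+t = (+0.35916, +0.10985, +0.92991); u = 711.4·(+0.35916)/0.92991 + 336.5 = 611.2658, v = 609.2·(+0.10985)/0.92991 + 255.6 = 327.5644
M3: Pc = R·M3+t = (+0.24287, +0.10836, +0.88689); u = 711.4·(+0.24287)/0.88689 + 336.5 = 531.3152, v = 609.2·(+0.10836)/0.88689 + 255.6 = 330.0308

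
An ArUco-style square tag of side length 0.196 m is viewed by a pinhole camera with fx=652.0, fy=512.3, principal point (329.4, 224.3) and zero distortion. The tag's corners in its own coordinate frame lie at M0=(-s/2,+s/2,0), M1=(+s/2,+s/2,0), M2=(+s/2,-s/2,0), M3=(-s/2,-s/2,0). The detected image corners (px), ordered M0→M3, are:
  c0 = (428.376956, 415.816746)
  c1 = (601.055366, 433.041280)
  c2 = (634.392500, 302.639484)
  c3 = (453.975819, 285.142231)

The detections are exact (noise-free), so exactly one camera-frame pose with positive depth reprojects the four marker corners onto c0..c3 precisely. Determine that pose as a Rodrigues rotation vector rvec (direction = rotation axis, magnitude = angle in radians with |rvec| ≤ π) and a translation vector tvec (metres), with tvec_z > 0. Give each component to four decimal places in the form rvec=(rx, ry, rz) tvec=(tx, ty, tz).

Intrinsics K: fx=652.0, fy=512.3, cx=329.4, cy=224.3
Marker side s = 0.196 m; corners in marker frame (Z=0):
  M0 = (-0.0980, +0.0980, 0)
  M1 = (+0.0980, +0.0980, 0)
  M2 = (+0.0980, -0.0980, 0)
  M3 = (-0.0980, -0.0980, 0)
Detected image corners:
  c0 = (428.376956, 415.816746) px
  c1 = (601.055366, 433.041280) px
  c2 = (634.392500, 302.639484) px
  c3 = (453.975819, 285.142231) px
Planar DLT: solve 8×8 A·h = b for H (H[2,2]=1):
  H  [+890.44250 -33.56065 +528.97026]
  H  [+81.85622 +745.21138 +360.55453]
  H  [-0.01867 +0.22051 +1.00000]
B = K⁻¹H; ‖b₁‖=1.385485, ‖b₂‖=1.385485; λ = 2/(‖b₁‖+‖b₂‖) = 0.721769, sign → tz>0 ⇒ λ=+0.721769
r₁ = λ·B[:,0] = (+0.99253,+0.12122,-0.01347); r₂ = λ·B[:,1] = (-0.11756,+0.98023,+0.15916)
r₃ = r₁×r₂ = (+0.03250,-0.15639,+0.98716); SVD([r₁ r₂ r₃]) → R = UVᵀ:
  R  [+0.99253 -0.11756 +0.03250]
  R  [+0.12122 +0.98023 -0.15639]
  R  [-0.01347 +0.15916 +0.98716]
t = (+0.22093, +0.19197, +0.72177) m
tr R = 2.959923; θ = arccos((tr R − 1)/2) = 0.200528 rad = 11.489°
axis k = ((R−Rᵀ)₃₂, (R−Rᵀ)₁₃, (R−Rᵀ)₂₁) / (2 sinθ) = (+0.792084, +0.115408, +0.599403)
rvec = θ·k = (+0.158835, +0.023142, +0.120197)

rvec=(0.1588, 0.0231, 0.1202) tvec=(0.2209, 0.1920, 0.7218)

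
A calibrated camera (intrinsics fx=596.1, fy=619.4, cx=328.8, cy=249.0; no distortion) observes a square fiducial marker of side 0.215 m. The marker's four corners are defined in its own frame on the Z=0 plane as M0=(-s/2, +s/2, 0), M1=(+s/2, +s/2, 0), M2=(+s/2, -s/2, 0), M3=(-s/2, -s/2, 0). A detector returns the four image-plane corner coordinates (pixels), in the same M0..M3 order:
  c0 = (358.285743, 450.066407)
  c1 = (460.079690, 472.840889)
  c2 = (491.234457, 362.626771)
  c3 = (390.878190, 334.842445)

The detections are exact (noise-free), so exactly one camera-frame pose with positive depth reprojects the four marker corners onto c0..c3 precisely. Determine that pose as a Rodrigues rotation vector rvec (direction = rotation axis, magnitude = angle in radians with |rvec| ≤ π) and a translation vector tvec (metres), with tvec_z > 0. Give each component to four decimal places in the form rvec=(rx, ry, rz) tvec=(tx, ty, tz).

Intrinsics K: fx=596.1, fy=619.4, cx=328.8, cy=249.0
Marker side s = 0.215 m; corners in marker frame (Z=0):
  M0 = (-0.1075, +0.1075, 0)
  M1 = (+0.1075, +0.1075, 0)
  M2 = (+0.1075, -0.1075, 0)
  M3 = (-0.1075, -0.1075, 0)
Detected image corners:
  c0 = (358.285743, 450.066407) px
  c1 = (460.079690, 472.840889) px
  c2 = (491.234457, 362.626771) px
  c3 = (390.878190, 334.842445) px
Planar DLT: solve 8×8 A·h = b for H (H[2,2]=1):
  H  [+558.08460 -148.55946 +426.24525]
  H  [+201.40413 +523.64906 +405.36981]
  H  [+0.20693 -0.00090 +1.00000]
B = K⁻¹H; ‖b₁‖=0.881590, ‖b₂‖=0.881590; λ = 2/(‖b₁‖+‖b₂‖) = 1.134314, sign → tz>0 ⇒ λ=+1.134314
r₁ = λ·B[:,0] = (+0.93251,+0.27448,+0.23472); r₂ = λ·B[:,1] = (-0.28213,+0.95938,-0.00103)
r₃ = r₁×r₂ = (-0.22547,-0.06526,+0.97206); SVD([r₁ r₂ r₃]) → R = UVᵀ:
  R  [+0.93251 -0.28213 -0.22547]
  R  [+0.27448 +0.95938 -0.06526]
  R  [+0.23472 -0.00103 +0.97206]
t = (+0.18543, +0.28636, +1.13431) m
tr R = 2.863947; θ = arccos((tr R − 1)/2) = 0.370978 rad = 21.255°
axis k = ((R−Rᵀ)₃₂, (R−Rᵀ)₁₃, (R−Rᵀ)₂₁) / (2 sinθ) = (+0.088597, -0.634690, +0.767672)
rvec = θ·k = (+0.032868, -0.235456, +0.284789)

rvec=(0.0329, -0.2355, 0.2848) tvec=(0.1854, 0.2864, 1.1343)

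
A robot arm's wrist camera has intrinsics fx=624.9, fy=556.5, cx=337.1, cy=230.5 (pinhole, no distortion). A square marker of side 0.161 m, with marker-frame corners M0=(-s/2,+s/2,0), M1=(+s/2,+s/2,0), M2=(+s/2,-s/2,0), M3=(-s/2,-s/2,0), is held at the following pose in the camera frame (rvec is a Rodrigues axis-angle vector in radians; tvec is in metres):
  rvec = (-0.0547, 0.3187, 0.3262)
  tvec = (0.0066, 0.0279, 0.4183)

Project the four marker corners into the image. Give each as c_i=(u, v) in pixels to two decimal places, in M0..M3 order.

c0=(207.92, 330.12) c1=(421.19, 412.93) c2=(503.93, 197.05) c3=(281.30, 139.07)

Intrinsics K: fx=624.9, fy=556.5, cx=337.1, cy=230.5
Marker side s = 0.161 m; corners in marker frame (Z=0):
  M0 = (-0.0805, +0.0805, 0)
  M1 = (+0.0805, +0.0805, 0)
  M2 = (+0.0805, -0.0805, 0)
  M3 = (-0.0805, -0.0805, 0)
rvec = (-0.0547, 0.3187, 0.3262), |rvec| = θ = 0.45931 rad = 26.317°
Rodrigues: sinθ=0.44333, 1−cosθ=0.10364; R = I + sinθ·[k]× + (1−cosθ)·[k]×²:
    [+0.89783 -0.32342 +0.29885]
    [+0.30629 +0.94626 +0.10387]
    [-0.31638 -0.00172 +0.94863]
t = (0.0066, 0.0279, 0.4183) m
M0: Pc = R·M0+t = (-0.09171, +0.07942, +0.44363); u = 624.9·(-0.09171)/0.44363 + 337.1 = 207.9166, v = 556.5·(+0.07942)/0.44363 + 230.5 = 330.1233
M1: Pc = R·M1+t = (+0.05284, +0.12873, +0.39269); u = 624.9·(+0.05284)/0.39269 + 337.1 = 421.1857, v = 556.5·(+0.12873)/0.39269 + 230.5 = 412.9277
M2: Pc = R·M2+t = (+0.10491, -0.02362, +0.39297); u = 624.9·(+0.10491)/0.39297 + 337.1 = 503.9275, v = 556.5·(-0.02362)/0.39297 + 230.5 = 197.0544
M3: Pc = R·M3+t = (-0.03964, -0.07293, +0.44391); u = 624.9·(-0.03964)/0.44391 + 337.1 = 281.2974, v = 556.5·(-0.07293)/0.44391 + 230.5 = 139.0725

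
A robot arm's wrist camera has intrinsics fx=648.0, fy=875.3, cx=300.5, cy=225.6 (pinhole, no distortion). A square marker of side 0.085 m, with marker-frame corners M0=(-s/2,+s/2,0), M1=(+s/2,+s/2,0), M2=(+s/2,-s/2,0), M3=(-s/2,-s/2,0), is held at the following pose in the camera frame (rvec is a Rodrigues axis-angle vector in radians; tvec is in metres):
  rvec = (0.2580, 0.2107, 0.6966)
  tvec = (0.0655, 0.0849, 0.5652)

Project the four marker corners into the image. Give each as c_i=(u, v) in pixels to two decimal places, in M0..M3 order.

c0=(309.46, 358.42) c1=(381.43, 445.48) c2=(445.91, 355.65) c3=(369.58, 266.01)

Intrinsics K: fx=648.0, fy=875.3, cx=300.5, cy=225.6
Marker side s = 0.085 m; corners in marker frame (Z=0):
  M0 = (-0.0425, +0.0425, 0)
  M1 = (+0.0425, +0.0425, 0)
  M2 = (+0.0425, -0.0425, 0)
  M3 = (-0.0425, -0.0425, 0)
rvec = (0.2580, 0.2107, 0.6966), |rvec| = θ = 0.77215 rad = 44.241°
Rodrigues: sinθ=0.69767, 1−cosθ=0.28359; R = I + sinθ·[k]× + (1−cosθ)·[k]×²:
    [+0.74808 -0.60356 +0.27586]
    [+0.65527 +0.73753 -0.16330]
    [-0.10489 +0.30293 +0.94722]
t = (0.0655, 0.0849, 0.5652) m
M0: Pc = R·M0+t = (+0.00806, +0.08840, +0.58253); u = 648.0·(+0.00806)/0.58253 + 300.5 = 309.4609, v = 875.3·(+0.08840)/0.58253 + 225.6 = 358.4219
M1: Pc = R·M1+t = (+0.07164, +0.14409, +0.57362); u = 648.0·(+0.07164)/0.57362 + 300.5 = 381.4322, v = 875.3·(+0.14409)/0.57362 + 225.6 = 445.4778
M2: Pc = R·M2+t = (+0.12294, +0.08140, +0.54787); u = 648.0·(+0.12294)/0.54787 + 300.5 = 445.9147, v = 875.3·(+0.08140)/0.54787 + 225.6 = 355.6549
M3: Pc = R·M3+t = (+0.05936, +0.02571, +0.55678); u = 648.0·(+0.05936)/0.55678 + 300.5 = 369.5825, v = 875.3·(+0.02571)/0.55678 + 225.6 = 266.0114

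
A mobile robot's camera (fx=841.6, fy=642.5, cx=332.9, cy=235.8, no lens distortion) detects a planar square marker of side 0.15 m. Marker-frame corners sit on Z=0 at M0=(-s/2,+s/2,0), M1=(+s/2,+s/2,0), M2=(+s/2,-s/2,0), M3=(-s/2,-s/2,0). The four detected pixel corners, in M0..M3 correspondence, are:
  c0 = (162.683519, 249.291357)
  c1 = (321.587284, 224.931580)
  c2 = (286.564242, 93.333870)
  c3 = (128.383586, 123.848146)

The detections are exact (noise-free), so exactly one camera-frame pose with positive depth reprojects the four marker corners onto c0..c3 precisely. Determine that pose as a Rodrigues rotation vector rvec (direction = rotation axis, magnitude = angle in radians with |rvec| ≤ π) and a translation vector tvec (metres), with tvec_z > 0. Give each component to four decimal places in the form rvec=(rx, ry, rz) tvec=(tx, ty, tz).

rvec=(0.0507, 0.2280, -0.1961) tvec=(-0.0962, -0.0716, 0.7371)

Intrinsics K: fx=841.6, fy=642.5, cx=332.9, cy=235.8
Marker side s = 0.15 m; corners in marker frame (Z=0):
  M0 = (-0.0750, +0.0750, 0)
  M1 = (+0.0750, +0.0750, 0)
  M2 = (+0.0750, -0.0750, 0)
  M3 = (-0.0750, -0.0750, 0)
Detected image corners:
  c0 = (162.683519, 249.291357) px
  c1 = (321.587284, 224.931580) px
  c2 = (286.564242, 93.333870) px
  c3 = (128.383586, 123.848146) px
Planar DLT: solve 8×8 A·h = b for H (H[2,2]=1):
  H  [+986.99237 +239.48042 +223.00330]
  H  [-236.64945 +862.82916 +173.35282]
  H  [-0.31121 +0.03763 +1.00000]
B = K⁻¹H; ‖b₁‖=1.356716, ‖b₂‖=1.356716; λ = 2/(‖b₁‖+‖b₂‖) = 0.737074, sign → tz>0 ⇒ λ=+0.737074
r₁ = λ·B[:,0] = (+0.95514,-0.18730,-0.22939); r₂ = λ·B[:,1] = (+0.19877,+0.97965,+0.02774)
r₃ = r₁×r₂ = (+0.21953,-0.07209,+0.97294); SVD([r₁ r₂ r₃]) → R = UVᵀ:
  R  [+0.95514 +0.19877 +0.21953]
  R  [-0.18730 +0.97965 -0.07209]
  R  [-0.22939 +0.02774 +0.97294]
t = (-0.09625, -0.07164, +0.73707) m
tr R = 2.907739; θ = arccos((tr R − 1)/2) = 0.304925 rad = 17.471°
axis k = ((R−Rᵀ)₃₂, (R−Rᵀ)₁₃, (R−Rᵀ)₂₁) / (2 sinθ) = (+0.166255, +0.747637, -0.642961)
rvec = θ·k = (+0.050695, +0.227973, -0.196055)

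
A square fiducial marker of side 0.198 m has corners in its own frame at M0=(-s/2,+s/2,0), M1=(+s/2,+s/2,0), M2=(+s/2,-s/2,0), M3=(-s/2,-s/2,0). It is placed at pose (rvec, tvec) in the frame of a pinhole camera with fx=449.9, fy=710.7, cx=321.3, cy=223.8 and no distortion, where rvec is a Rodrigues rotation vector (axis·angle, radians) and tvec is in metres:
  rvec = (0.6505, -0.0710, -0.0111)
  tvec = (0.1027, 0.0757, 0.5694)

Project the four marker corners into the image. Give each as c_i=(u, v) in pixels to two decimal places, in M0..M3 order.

c0=(323.29, 403.67) c1=(463.07, 392.95) c2=(498.10, 215.10) c3=(325.89, 224.00)

Intrinsics K: fx=449.9, fy=710.7, cx=321.3, cy=223.8
Marker side s = 0.198 m; corners in marker frame (Z=0):
  M0 = (-0.0990, +0.0990, 0)
  M1 = (+0.0990, +0.0990, 0)
  M2 = (+0.0990, -0.0990, 0)
  M3 = (-0.0990, -0.0990, 0)
rvec = (0.6505, -0.0710, -0.0111), |rvec| = θ = 0.65446 rad = 37.498°
Rodrigues: sinθ=0.60873, 1−cosθ=0.20662; R = I + sinθ·[k]× + (1−cosθ)·[k]×²:
    [+0.99751 -0.01196 -0.06952]
    [-0.03260 +0.79581 -0.60467]
    [+0.06256 +0.60543 +0.79344]
t = (0.1027, 0.0757, 0.5694) m
M0: Pc = R·M0+t = (+0.00276, +0.15771, +0.62314); u = 449.9·(+0.00276)/0.62314 + 321.3 = 323.2948, v = 710.7·(+0.15771)/0.62314 + 223.8 = 403.6727
M1: Pc = R·M1+t = (+0.20027, +0.15126, +0.63553); u = 449.9·(+0.20027)/0.63553 + 321.3 = 463.0735, v = 710.7·(+0.15126)/0.63553 + 223.8 = 392.9478
M2: Pc = R·M2+t = (+0.20264, -0.00631, +0.51566); u = 449.9·(+0.20264)/0.51566 + 321.3 = 498.0970, v = 710.7·(-0.00631)/0.51566 + 223.8 = 215.0991
M3: Pc = R·M3+t = (+0.00513, +0.00014, +0.50327); u = 449.9·(+0.00513)/0.50327 + 321.3 = 325.8862, v = 710.7·(+0.00014)/0.50327 + 223.8 = 224.0014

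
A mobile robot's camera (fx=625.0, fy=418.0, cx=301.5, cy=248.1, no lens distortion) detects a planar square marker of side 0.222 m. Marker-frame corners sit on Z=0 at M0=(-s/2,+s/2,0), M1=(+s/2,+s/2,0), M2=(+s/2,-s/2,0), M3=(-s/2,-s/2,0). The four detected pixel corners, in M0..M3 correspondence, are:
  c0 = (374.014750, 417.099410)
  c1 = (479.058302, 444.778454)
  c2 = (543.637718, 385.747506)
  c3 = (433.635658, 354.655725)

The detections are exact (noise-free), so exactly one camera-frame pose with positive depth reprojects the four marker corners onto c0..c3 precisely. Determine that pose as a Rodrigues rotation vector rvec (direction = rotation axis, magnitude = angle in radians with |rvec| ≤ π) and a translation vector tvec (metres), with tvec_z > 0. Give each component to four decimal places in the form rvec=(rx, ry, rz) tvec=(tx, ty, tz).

Intrinsics K: fx=625.0, fy=418.0, cx=301.5, cy=248.1
Marker side s = 0.222 m; corners in marker frame (Z=0):
  M0 = (-0.1110, +0.1110, 0)
  M1 = (+0.1110, +0.1110, 0)
  M2 = (+0.1110, -0.1110, 0)
  M3 = (-0.1110, -0.1110, 0)
Detected image corners:
  c0 = (374.014750, 417.099410) px
  c1 = (479.058302, 444.778454) px
  c2 = (543.637718, 385.747506) px
  c3 = (433.635658, 354.655725) px
Planar DLT: solve 8×8 A·h = b for H (H[2,2]=1):
  H  [+538.57121 -153.30302 +457.34499]
  H  [+179.90743 +384.29348 +401.69724]
  H  [+0.11927 +0.27661 +1.00000]
B = K⁻¹H; ‖b₁‖=0.888957, ‖b₂‖=0.888957; λ = 2/(‖b₁‖+‖b₂‖) = 1.124914, sign → tz>0 ⇒ λ=+1.124914
r₁ = λ·B[:,0] = (+0.90463,+0.40453,+0.13417); r₂ = λ·B[:,1] = (-0.42603,+0.84951,+0.31117)
r₃ = r₁×r₂ = (+0.01190,-0.33865,+0.94084); SVD([r₁ r₂ r₃]) → R = UVᵀ:
  R  [+0.90463 -0.42603 +0.01190]
  R  [+0.40453 +0.84951 -0.33865]
  R  [+0.13417 +0.31117 +0.94084]
t = (+0.28050, +0.41336, +1.12491) m
tr R = 2.694979; θ = arccos((tr R − 1)/2) = 0.559559 rad = 32.060°
axis k = ((R−Rᵀ)₃₂, (R−Rᵀ)₁₃, (R−Rᵀ)₂₁) / (2 sinθ) = (+0.612100, -0.115176, +0.782348)
rvec = θ·k = (+0.342506, -0.064448, +0.437770)

rvec=(0.3425, -0.0644, 0.4378) tvec=(0.2805, 0.4134, 1.1249)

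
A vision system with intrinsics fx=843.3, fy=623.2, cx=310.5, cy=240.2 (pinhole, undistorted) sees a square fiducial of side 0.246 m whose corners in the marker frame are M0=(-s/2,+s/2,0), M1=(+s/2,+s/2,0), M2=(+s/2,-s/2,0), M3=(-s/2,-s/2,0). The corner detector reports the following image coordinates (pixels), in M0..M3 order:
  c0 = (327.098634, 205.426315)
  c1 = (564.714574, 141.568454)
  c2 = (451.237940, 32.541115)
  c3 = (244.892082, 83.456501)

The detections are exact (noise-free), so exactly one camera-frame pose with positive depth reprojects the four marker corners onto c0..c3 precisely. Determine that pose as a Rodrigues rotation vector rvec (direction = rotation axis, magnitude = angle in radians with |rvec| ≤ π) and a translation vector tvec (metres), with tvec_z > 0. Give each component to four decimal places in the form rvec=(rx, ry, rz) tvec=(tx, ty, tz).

Intrinsics K: fx=843.3, fy=623.2, cx=310.5, cy=240.2
Marker side s = 0.246 m; corners in marker frame (Z=0):
  M0 = (-0.1230, +0.1230, 0)
  M1 = (+0.1230, +0.1230, 0)
  M2 = (+0.1230, -0.1230, 0)
  M3 = (-0.1230, -0.1230, 0)
Detected image corners:
  c0 = (327.098634, 205.426315) px
  c1 = (564.714574, 141.568454) px
  c2 = (451.237940, 32.541115) px
  c3 = (244.892082, 83.456501) px
Planar DLT: solve 8×8 A·h = b for H (H[2,2]=1):
  H  [+953.08969 +146.95301 +395.08311]
  H  [-214.98919 +395.61439 +110.74631]
  H  [+0.14028 -0.63447 +1.00000]
B = K⁻¹H; ‖b₁‖=1.158518, ‖b₂‖=1.158518; λ = 2/(‖b₁‖+‖b₂‖) = 0.863172, sign → tz>0 ⇒ λ=+0.863172
r₁ = λ·B[:,0] = (+0.93097,-0.34444,+0.12108); r₂ = λ·B[:,1] = (+0.35206,+0.75903,-0.54765)
r₃ = r₁×r₂ = (+0.09673,+0.55247,+0.82790); SVD([r₁ r₂ r₃]) → R = UVᵀ:
  R  [+0.93097 +0.35206 +0.09673]
  R  [-0.34444 +0.75903 +0.55247]
  R  [+0.12108 -0.54765 +0.82790]
t = (+0.08658, -0.17930, +0.86317) m
tr R = 2.517897; θ = arccos((tr R − 1)/2) = 0.709099 rad = 40.628°
axis k = ((R−Rᵀ)₃₂, (R−Rᵀ)₁₃, (R−Rᵀ)₂₁) / (2 sinθ) = (-0.844756, -0.018702, -0.534825)
rvec = θ·k = (-0.599016, -0.013261, -0.379244)

rvec=(-0.5990, -0.0133, -0.3792) tvec=(0.0866, -0.1793, 0.8632)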